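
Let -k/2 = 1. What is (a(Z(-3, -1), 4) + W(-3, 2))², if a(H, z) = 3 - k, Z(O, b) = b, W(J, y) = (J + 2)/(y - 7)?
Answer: 676/25 ≈ 27.040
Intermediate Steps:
k = -2 (k = -2*1 = -2)
W(J, y) = (2 + J)/(-7 + y)
a(H, z) = 5 (a(H, z) = 3 - 1*(-2) = 3 + 2 = 5)
(a(Z(-3, -1), 4) + W(-3, 2))² = (5 + (2 - 3)/(-7 + 2))² = (5 - 1/(-5))² = (5 - ⅕*(-1))² = (5 + ⅕)² = (26/5)² = 676/25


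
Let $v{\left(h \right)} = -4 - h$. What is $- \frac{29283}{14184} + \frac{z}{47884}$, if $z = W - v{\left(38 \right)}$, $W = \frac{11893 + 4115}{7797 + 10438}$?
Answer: $- \frac{2129816076989}{1032080722680} \approx -2.0636$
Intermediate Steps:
$W = \frac{16008}{18235} \approx 0.87787$
$z = \frac{781878}{18235}$ ($z = \frac{16008}{18235} - \left(-4 - 38\right) = \frac{16008}{18235} - -42 = \frac{16008}{18235} + 42 = \frac{781878}{18235} \approx 42.878$)
$- \frac{29283}{14184} + \frac{z}{47884} = - \frac{29283}{14184} + \frac{781878}{18235 \cdot 47884} = \left(-29283\right) \frac{1}{14184} + \frac{781878}{18235} \cdot \frac{1}{47884} = - \frac{9761}{4728} + \frac{390939}{436582370} = - \frac{2129816076989}{1032080722680}$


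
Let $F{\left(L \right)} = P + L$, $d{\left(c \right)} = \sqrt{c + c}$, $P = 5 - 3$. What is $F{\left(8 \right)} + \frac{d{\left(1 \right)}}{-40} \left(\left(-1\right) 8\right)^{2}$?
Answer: $10 - \frac{8 \sqrt{2}}{5} \approx 7.7373$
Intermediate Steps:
$P = 2$ ($P = 5 - 3 = 2$)
$d{\left(c \right)} = \sqrt{2} \sqrt{c}$ ($d{\left(c \right)} = \sqrt{2 c} = \sqrt{2} \sqrt{c}$)
$F{\left(L \right)} = 2 + L$
$F{\left(8 \right)} + \frac{d{\left(1 \right)}}{-40} \left(\left(-1\right) 8\right)^{2} = \left(2 + 8\right) + \frac{\sqrt{2} \sqrt{1}}{-40} \left(\left(-1\right) 8\right)^{2} = 10 + \sqrt{2} \cdot 1 \left(- \frac{1}{40}\right) \left(-8\right)^{2} = 10 + \sqrt{2} \left(- \frac{1}{40}\right) 64 = 10 + - \frac{\sqrt{2}}{40} \cdot 64 = 10 - \frac{8 \sqrt{2}}{5}$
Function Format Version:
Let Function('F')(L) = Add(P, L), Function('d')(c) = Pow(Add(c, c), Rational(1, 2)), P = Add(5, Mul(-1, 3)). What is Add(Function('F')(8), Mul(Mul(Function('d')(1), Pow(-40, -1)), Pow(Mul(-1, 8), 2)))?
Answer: Add(10, Mul(Rational(-8, 5), Pow(2, Rational(1, 2)))) ≈ 7.7373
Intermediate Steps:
P = 2 (P = Add(5, -3) = 2)
Function('d')(c) = Mul(Pow(2, Rational(1, 2)), Pow(c, Rational(1, 2))) (Function('d')(c) = Pow(Mul(2, c), Rational(1, 2)) = Mul(Pow(2, Rational(1, 2)), Pow(c, Rational(1, 2))))
Function('F')(L) = Add(2, L)
Add(Function('F')(8), Mul(Mul(Function('d')(1), Pow(-40, -1)), Pow(Mul(-1, 8), 2))) = Add(Add(2, 8), Mul(Mul(Mul(Pow(2, Rational(1, 2)), Pow(1, Rational(1, 2))), Pow(-40, -1)), Pow(Mul(-1, 8), 2))) = Add(10, Mul(Mul(Mul(Pow(2, Rational(1, 2)), 1), Rational(-1, 40)), Pow(-8, 2))) = Add(10, Mul(Mul(Pow(2, Rational(1, 2)), Rational(-1, 40)), 64)) = Add(10, Mul(Mul(Rational(-1, 40), Pow(2, Rational(1, 2))), 64)) = Add(10, Mul(Rational(-8, 5), Pow(2, Rational(1, 2))))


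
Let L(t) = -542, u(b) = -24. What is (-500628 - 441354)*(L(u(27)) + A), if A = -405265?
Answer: 382262889474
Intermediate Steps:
(-500628 - 441354)*(L(u(27)) + A) = (-500628 - 441354)*(-542 - 405265) = -941982*(-405807) = 382262889474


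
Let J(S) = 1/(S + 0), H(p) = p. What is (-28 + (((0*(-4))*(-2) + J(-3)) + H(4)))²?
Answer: 5329/9 ≈ 592.11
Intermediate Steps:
J(S) = 1/S
(-28 + (((0*(-4))*(-2) + J(-3)) + H(4)))² = (-28 + (((0*(-4))*(-2) + 1/(-3)) + 4))² = (-28 + ((0*(-2) - ⅓) + 4))² = (-28 + ((0 - ⅓) + 4))² = (-28 + (-⅓ + 4))² = (-28 + 11/3)² = (-73/3)² = 5329/9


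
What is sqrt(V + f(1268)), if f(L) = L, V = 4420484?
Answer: 2*sqrt(1105438) ≈ 2102.8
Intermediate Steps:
sqrt(V + f(1268)) = sqrt(4420484 + 1268) = sqrt(4421752) = 2*sqrt(1105438)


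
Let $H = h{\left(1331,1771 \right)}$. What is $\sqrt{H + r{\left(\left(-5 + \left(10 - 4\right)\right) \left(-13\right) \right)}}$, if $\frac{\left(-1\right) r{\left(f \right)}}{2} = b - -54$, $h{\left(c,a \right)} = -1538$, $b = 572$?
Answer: $3 i \sqrt{310} \approx 52.82 i$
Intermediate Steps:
$H = -1538$
$r{\left(f \right)} = -1252$ ($r{\left(f \right)} = - 2 \left(572 - -54\right) = - 2 \left(572 + 54\right) = \left(-2\right) 626 = -1252$)
$\sqrt{H + r{\left(\left(-5 + \left(10 - 4\right)\right) \left(-13\right) \right)}} = \sqrt{-1538 - 1252} = \sqrt{-2790} = 3 i \sqrt{310}$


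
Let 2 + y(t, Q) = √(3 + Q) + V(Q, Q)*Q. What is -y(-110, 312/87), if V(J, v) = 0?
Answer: 2 - √5539/29 ≈ -0.56636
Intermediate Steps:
y(t, Q) = -2 + √(3 + Q) (y(t, Q) = -2 + (√(3 + Q) + 0*Q) = -2 + (√(3 + Q) + 0) = -2 + √(3 + Q))
-y(-110, 312/87) = -(-2 + √(3 + 312/87)) = -(-2 + √(3 + 312*(1/87))) = -(-2 + √(3 + 104/29)) = -(-2 + √(191/29)) = -(-2 + √5539/29) = 2 - √5539/29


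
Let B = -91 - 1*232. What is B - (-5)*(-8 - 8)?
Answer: -403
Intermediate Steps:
B = -323 (B = -91 - 232 = -323)
B - (-5)*(-8 - 8) = -323 - (-5)*(-8 - 8) = -323 - (-5)*(-16) = -323 - 1*80 = -323 - 80 = -403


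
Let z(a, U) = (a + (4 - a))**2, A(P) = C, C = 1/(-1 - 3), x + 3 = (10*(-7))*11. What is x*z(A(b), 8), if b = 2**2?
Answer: -12368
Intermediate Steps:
x = -773 (x = -3 + (10*(-7))*11 = -3 - 70*11 = -3 - 770 = -773)
b = 4
C = -1/4 (C = 1/(-4) = -1/4 ≈ -0.25000)
A(P) = -1/4
z(a, U) = 16 (z(a, U) = 4**2 = 16)
x*z(A(b), 8) = -773*16 = -12368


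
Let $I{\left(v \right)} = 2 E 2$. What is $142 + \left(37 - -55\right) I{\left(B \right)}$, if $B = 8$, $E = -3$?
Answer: $-962$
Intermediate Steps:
$I{\left(v \right)} = -12$ ($I{\left(v \right)} = 2 \left(-3\right) 2 = \left(-6\right) 2 = -12$)
$142 + \left(37 - -55\right) I{\left(B \right)} = 142 + \left(37 - -55\right) \left(-12\right) = 142 + \left(37 + 55\right) \left(-12\right) = 142 + 92 \left(-12\right) = 142 - 1104 = -962$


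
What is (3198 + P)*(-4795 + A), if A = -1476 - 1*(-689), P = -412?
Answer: -15551452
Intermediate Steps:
A = -787 (A = -1476 + 689 = -787)
(3198 + P)*(-4795 + A) = (3198 - 412)*(-4795 - 787) = 2786*(-5582) = -15551452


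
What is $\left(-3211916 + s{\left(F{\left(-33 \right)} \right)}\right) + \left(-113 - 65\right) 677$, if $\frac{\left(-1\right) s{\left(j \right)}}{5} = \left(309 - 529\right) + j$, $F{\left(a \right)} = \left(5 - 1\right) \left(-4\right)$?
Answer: $-3331242$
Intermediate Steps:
$F{\left(a \right)} = -16$ ($F{\left(a \right)} = 4 \left(-4\right) = -16$)
$s{\left(j \right)} = 1100 - 5 j$ ($s{\left(j \right)} = - 5 \left(\left(309 - 529\right) + j\right) = - 5 \left(-220 + j\right) = 1100 - 5 j$)
$\left(-3211916 + s{\left(F{\left(-33 \right)} \right)}\right) + \left(-113 - 65\right) 677 = \left(-3211916 + \left(1100 - -80\right)\right) + \left(-113 - 65\right) 677 = \left(-3211916 + \left(1100 + 80\right)\right) - 120506 = \left(-3211916 + 1180\right) - 120506 = -3210736 - 120506 = -3331242$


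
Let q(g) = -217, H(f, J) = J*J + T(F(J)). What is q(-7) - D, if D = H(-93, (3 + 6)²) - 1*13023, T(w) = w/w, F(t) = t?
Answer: 6244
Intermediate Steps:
T(w) = 1
H(f, J) = 1 + J² (H(f, J) = J*J + 1 = J² + 1 = 1 + J²)
D = -6461 (D = (1 + ((3 + 6)²)²) - 1*13023 = (1 + (9²)²) - 13023 = (1 + 81²) - 13023 = (1 + 6561) - 13023 = 6562 - 13023 = -6461)
q(-7) - D = -217 - 1*(-6461) = -217 + 6461 = 6244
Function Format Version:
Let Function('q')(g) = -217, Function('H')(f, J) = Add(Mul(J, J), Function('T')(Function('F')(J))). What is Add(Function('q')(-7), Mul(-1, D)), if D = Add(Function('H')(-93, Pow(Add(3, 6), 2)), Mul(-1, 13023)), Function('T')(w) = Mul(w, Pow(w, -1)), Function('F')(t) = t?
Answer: 6244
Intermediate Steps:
Function('T')(w) = 1
Function('H')(f, J) = Add(1, Pow(J, 2)) (Function('H')(f, J) = Add(Mul(J, J), 1) = Add(Pow(J, 2), 1) = Add(1, Pow(J, 2)))
D = -6461 (D = Add(Add(1, Pow(Pow(Add(3, 6), 2), 2)), Mul(-1, 13023)) = Add(Add(1, Pow(Pow(9, 2), 2)), -13023) = Add(Add(1, Pow(81, 2)), -13023) = Add(Add(1, 6561), -13023) = Add(6562, -13023) = -6461)
Add(Function('q')(-7), Mul(-1, D)) = Add(-217, Mul(-1, -6461)) = Add(-217, 6461) = 6244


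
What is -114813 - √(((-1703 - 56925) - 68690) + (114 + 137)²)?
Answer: -114813 - I*√64317 ≈ -1.1481e+5 - 253.61*I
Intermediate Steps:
-114813 - √(((-1703 - 56925) - 68690) + (114 + 137)²) = -114813 - √((-58628 - 68690) + 251²) = -114813 - √(-127318 + 63001) = -114813 - √(-64317) = -114813 - I*√64317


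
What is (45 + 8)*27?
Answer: 1431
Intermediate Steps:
(45 + 8)*27 = 53*27 = 1431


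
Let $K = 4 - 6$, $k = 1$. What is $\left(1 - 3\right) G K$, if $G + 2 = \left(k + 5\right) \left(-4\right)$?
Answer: $-104$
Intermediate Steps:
$G = -26$ ($G = -2 + \left(1 + 5\right) \left(-4\right) = -2 + 6 \left(-4\right) = -2 - 24 = -26$)
$K = -2$ ($K = 4 - 6 = -2$)
$\left(1 - 3\right) G K = \left(1 - 3\right) \left(-26\right) \left(-2\right) = \left(-2\right) \left(-26\right) \left(-2\right) = 52 \left(-2\right) = -104$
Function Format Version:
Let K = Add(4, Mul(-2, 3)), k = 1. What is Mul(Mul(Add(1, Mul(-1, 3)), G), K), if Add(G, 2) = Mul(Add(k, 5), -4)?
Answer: -104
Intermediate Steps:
G = -26 (G = Add(-2, Mul(Add(1, 5), -4)) = Add(-2, Mul(6, -4)) = Add(-2, -24) = -26)
K = -2 (K = Add(4, -6) = -2)
Mul(Mul(Add(1, Mul(-1, 3)), G), K) = Mul(Mul(Add(1, Mul(-1, 3)), -26), -2) = Mul(Mul(Add(1, -3), -26), -2) = Mul(Mul(-2, -26), -2) = Mul(52, -2) = -104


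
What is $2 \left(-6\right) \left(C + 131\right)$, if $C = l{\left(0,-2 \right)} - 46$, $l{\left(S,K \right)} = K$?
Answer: $-996$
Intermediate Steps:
$C = -48$ ($C = -2 - 46 = -48$)
$2 \left(-6\right) \left(C + 131\right) = 2 \left(-6\right) \left(-48 + 131\right) = \left(-12\right) 83 = -996$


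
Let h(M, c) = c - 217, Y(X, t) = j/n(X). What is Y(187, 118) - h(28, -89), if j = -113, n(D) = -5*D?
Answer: 286223/935 ≈ 306.12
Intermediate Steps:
Y(X, t) = 113/(5*X) (Y(X, t) = -113*(-1/(5*X)) = -(-113)/(5*X) = 113/(5*X))
h(M, c) = -217 + c
Y(187, 118) - h(28, -89) = (113/5)/187 - (-217 - 89) = (113/5)*(1/187) - 1*(-306) = 113/935 + 306 = 286223/935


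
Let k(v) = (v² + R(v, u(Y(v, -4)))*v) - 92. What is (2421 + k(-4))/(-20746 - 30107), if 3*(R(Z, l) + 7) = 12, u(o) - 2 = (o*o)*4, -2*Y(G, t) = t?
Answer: -2357/50853 ≈ -0.046349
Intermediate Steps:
Y(G, t) = -t/2
u(o) = 2 + 4*o² (u(o) = 2 + (o*o)*4 = 2 + o²*4 = 2 + 4*o²)
R(Z, l) = -3 (R(Z, l) = -7 + (⅓)*12 = -7 + 4 = -3)
k(v) = -92 + v² - 3*v (k(v) = (v² - 3*v) - 92 = -92 + v² - 3*v)
(2421 + k(-4))/(-20746 - 30107) = (2421 + (-92 + (-4)² - 3*(-4)))/(-20746 - 30107) = (2421 + (-92 + 16 + 12))/(-50853) = (2421 - 64)*(-1/50853) = 2357*(-1/50853) = -2357/50853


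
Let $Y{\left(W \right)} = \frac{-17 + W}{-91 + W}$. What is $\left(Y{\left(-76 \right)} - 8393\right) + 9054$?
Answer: $\frac{110480}{167} \approx 661.56$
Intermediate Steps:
$Y{\left(W \right)} = \frac{-17 + W}{-91 + W}$
$\left(Y{\left(-76 \right)} - 8393\right) + 9054 = \left(\frac{-17 - 76}{-91 - 76} - 8393\right) + 9054 = \left(\frac{1}{-167} \left(-93\right) - 8393\right) + 9054 = \left(\left(- \frac{1}{167}\right) \left(-93\right) - 8393\right) + 9054 = \left(\frac{93}{167} - 8393\right) + 9054 = - \frac{1401538}{167} + 9054 = \frac{110480}{167}$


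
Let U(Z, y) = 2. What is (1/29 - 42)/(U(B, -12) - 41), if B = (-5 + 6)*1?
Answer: 1217/1131 ≈ 1.0760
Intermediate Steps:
B = 1 (B = 1*1 = 1)
(1/29 - 42)/(U(B, -12) - 41) = (1/29 - 42)/(2 - 41) = (1/29 - 42)/(-39) = -1217/29*(-1/39) = 1217/1131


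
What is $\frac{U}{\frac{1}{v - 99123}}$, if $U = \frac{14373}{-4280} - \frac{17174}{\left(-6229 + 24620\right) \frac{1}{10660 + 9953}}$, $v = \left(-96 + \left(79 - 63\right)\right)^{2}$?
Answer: $\frac{140514022285643769}{78713480} \approx 1.7851 \cdot 10^{9}$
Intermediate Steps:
$v = 6400$ ($v = \left(-96 + 16\right)^{2} = \left(-80\right)^{2} = 6400$)
$U = - \frac{1515417127203}{78713480}$ ($U = 14373 \left(- \frac{1}{4280}\right) - \frac{17174}{18391 \cdot \frac{1}{20613}} = - \frac{14373}{4280} - \frac{17174}{18391 \cdot \frac{1}{20613}} = - \frac{14373}{4280} - \frac{17174}{\frac{18391}{20613}} = - \frac{14373}{4280} - \frac{354007662}{18391} = - \frac{1515417127203}{78713480} \approx -19252.0$)
$\frac{U}{\frac{1}{v - 99123}} = - \frac{1515417127203}{78713480 \frac{1}{6400 - 99123}} = - \frac{1515417127203}{78713480 \frac{1}{-92723}} = - \frac{1515417127203}{78713480 \left(- \frac{1}{92723}\right)} = \left(- \frac{1515417127203}{78713480}\right) \left(-92723\right) = \frac{140514022285643769}{78713480}$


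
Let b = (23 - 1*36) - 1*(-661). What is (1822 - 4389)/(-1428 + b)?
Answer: 2567/780 ≈ 3.2910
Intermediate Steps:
b = 648 (b = (23 - 36) + 661 = -13 + 661 = 648)
(1822 - 4389)/(-1428 + b) = (1822 - 4389)/(-1428 + 648) = -2567/(-780) = -2567*(-1/780) = 2567/780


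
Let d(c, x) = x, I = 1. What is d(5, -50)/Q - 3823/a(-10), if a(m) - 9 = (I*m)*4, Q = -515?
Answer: 394079/3193 ≈ 123.42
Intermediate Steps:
a(m) = 9 + 4*m (a(m) = 9 + (1*m)*4 = 9 + m*4 = 9 + 4*m)
d(5, -50)/Q - 3823/a(-10) = -50/(-515) - 3823/(9 + 4*(-10)) = -50*(-1/515) - 3823/(9 - 40) = 10/103 - 3823/(-31) = 10/103 - 3823*(-1/31) = 10/103 + 3823/31 = 394079/3193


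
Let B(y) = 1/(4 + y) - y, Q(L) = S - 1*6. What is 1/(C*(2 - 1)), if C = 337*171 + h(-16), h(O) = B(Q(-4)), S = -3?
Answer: 5/288179 ≈ 1.7350e-5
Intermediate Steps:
Q(L) = -9 (Q(L) = -3 - 1*6 = -3 - 6 = -9)
h(O) = 44/5 (h(O) = (1 - 1*(-9)**2 - 4*(-9))/(4 - 9) = (1 - 1*81 + 36)/(-5) = -(1 - 81 + 36)/5 = -1/5*(-44) = 44/5)
C = 288179/5 (C = 337*171 + 44/5 = 57627 + 44/5 = 288179/5 ≈ 57636.)
1/(C*(2 - 1)) = 1/(288179*(2 - 1)/5) = 1/((288179/5)*1) = 1/(288179/5) = 5/288179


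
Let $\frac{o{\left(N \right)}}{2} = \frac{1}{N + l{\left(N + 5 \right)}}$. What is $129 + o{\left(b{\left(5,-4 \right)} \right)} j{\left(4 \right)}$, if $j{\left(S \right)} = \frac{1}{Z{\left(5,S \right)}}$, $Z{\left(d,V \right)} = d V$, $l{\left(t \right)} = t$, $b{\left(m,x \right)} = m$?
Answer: $\frac{19351}{150} \approx 129.01$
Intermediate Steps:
$Z{\left(d,V \right)} = V d$
$j{\left(S \right)} = \frac{1}{5 S}$ ($j{\left(S \right)} = \frac{1}{S 5} = \frac{1}{5 S}$)
$o{\left(N \right)} = \frac{2}{5 + 2 N}$ ($o{\left(N \right)} = \frac{2}{N + \left(N + 5\right)} = \frac{2}{N + \left(5 + N\right)} = \frac{2}{5 + 2 N}$)
$129 + o{\left(b{\left(5,-4 \right)} \right)} j{\left(4 \right)} = 129 + \frac{2}{5 + 2 \cdot 5} \frac{1}{5 \cdot 4} = 129 + \frac{2}{5 + 10} \cdot \frac{1}{5} \cdot \frac{1}{4} = 129 + \frac{2}{15} \cdot \frac{1}{20} = 129 + \frac{1}{150} = \frac{19351}{150}$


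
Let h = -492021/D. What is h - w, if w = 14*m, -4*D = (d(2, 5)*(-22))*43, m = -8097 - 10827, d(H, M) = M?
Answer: 625589598/2365 ≈ 2.6452e+5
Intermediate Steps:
m = -18924
D = 2365/2 (D = -5*(-22)*43/4 = -(-55)*43/2 = -¼*(-4730) = 2365/2 ≈ 1182.5)
w = -264936 (w = 14*(-18924) = -264936)
h = -984042/2365 (h = -492021/2365/2 = -492021*2/2365 = -984042/2365 ≈ -416.09)
h - w = -984042/2365 - 1*(-264936) = -984042/2365 + 264936 = 625589598/2365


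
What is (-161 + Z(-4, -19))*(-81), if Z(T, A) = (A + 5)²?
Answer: -2835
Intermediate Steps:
Z(T, A) = (5 + A)²
(-161 + Z(-4, -19))*(-81) = (-161 + (5 - 19)²)*(-81) = (-161 + (-14)²)*(-81) = (-161 + 196)*(-81) = 35*(-81) = -2835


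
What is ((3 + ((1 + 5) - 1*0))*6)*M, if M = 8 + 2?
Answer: 540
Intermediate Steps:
M = 10
((3 + ((1 + 5) - 1*0))*6)*M = ((3 + ((1 + 5) - 1*0))*6)*10 = ((3 + (6 + 0))*6)*10 = ((3 + 6)*6)*10 = (9*6)*10 = 54*10 = 540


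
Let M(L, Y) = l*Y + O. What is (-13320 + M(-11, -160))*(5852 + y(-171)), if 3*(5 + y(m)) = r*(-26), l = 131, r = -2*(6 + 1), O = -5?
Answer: -613872925/3 ≈ -2.0462e+8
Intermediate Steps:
r = -14 (r = -2*7 = -14)
y(m) = 349/3 (y(m) = -5 + (-14*(-26))/3 = -5 + (1/3)*364 = -5 + 364/3 = 349/3)
M(L, Y) = -5 + 131*Y (M(L, Y) = 131*Y - 5 = -5 + 131*Y)
(-13320 + M(-11, -160))*(5852 + y(-171)) = (-13320 + (-5 + 131*(-160)))*(5852 + 349/3) = (-13320 + (-5 - 20960))*(17905/3) = (-13320 - 20965)*(17905/3) = -34285*17905/3 = -613872925/3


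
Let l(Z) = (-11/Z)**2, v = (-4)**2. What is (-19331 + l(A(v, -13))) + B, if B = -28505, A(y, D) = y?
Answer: -12245895/256 ≈ -47836.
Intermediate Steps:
v = 16
l(Z) = 121/Z**2
(-19331 + l(A(v, -13))) + B = (-19331 + 121/16**2) - 28505 = (-19331 + 121*(1/256)) - 28505 = (-19331 + 121/256) - 28505 = -4948615/256 - 28505 = -12245895/256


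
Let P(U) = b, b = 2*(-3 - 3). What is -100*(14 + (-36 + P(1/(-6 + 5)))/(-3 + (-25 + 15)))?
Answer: -23000/13 ≈ -1769.2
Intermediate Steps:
b = -12 (b = 2*(-6) = -12)
P(U) = -12
-100*(14 + (-36 + P(1/(-6 + 5)))/(-3 + (-25 + 15))) = -100*(14 + (-36 - 12)/(-3 + (-25 + 15))) = -100*(14 - 48/(-3 - 10)) = -100*(14 - 48/(-13)) = -100*(14 - 48*(-1/13)) = -100*(14 + 48/13) = -100*230/13 = -23000/13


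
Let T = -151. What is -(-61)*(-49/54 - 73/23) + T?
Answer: -496751/1242 ≈ -399.96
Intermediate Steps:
-(-61)*(-49/54 - 73/23) + T = -(-61)*(-49/54 - 73/23) - 151 = -(-61)*(-5069)/1242 - 151 = -61*5069/1242 - 151 = -309209/1242 - 151 = -496751/1242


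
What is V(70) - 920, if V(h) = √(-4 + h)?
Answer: -920 + √66 ≈ -911.88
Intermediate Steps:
V(70) - 920 = √(-4 + 70) - 920 = √66 - 920 = -920 + √66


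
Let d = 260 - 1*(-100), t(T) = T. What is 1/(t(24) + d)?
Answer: 1/384 ≈ 0.0026042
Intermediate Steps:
d = 360 (d = 260 + 100 = 360)
1/(t(24) + d) = 1/(24 + 360) = 1/384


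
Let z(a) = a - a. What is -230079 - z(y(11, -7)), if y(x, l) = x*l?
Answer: -230079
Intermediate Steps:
y(x, l) = l*x
z(a) = 0
-230079 - z(y(11, -7)) = -230079 - 1*0 = -230079 + 0 = -230079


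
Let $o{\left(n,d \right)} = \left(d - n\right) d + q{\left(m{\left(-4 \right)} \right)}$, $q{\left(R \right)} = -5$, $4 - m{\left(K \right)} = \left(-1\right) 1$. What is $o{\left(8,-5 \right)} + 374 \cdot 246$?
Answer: $92064$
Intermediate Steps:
$m{\left(K \right)} = 5$ ($m{\left(K \right)} = 4 - \left(-1\right) 1 = 4 - -1 = 4 + 1 = 5$)
$o{\left(n,d \right)} = -5 + d \left(d - n\right)$ ($o{\left(n,d \right)} = \left(d - n\right) d - 5 = d \left(d - n\right) - 5 = -5 + d \left(d - n\right)$)
$o{\left(8,-5 \right)} + 374 \cdot 246 = \left(-5 + \left(-5\right)^{2} - \left(-5\right) 8\right) + 374 \cdot 246 = \left(-5 + 25 + 40\right) + 92004 = 60 + 92004 = 92064$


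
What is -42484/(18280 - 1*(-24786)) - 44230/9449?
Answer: -1153120248/203465317 ≈ -5.6674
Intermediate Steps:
-42484/(18280 - 1*(-24786)) - 44230/9449 = -42484/(18280 + 24786) - 44230*1/9449 = -42484/43066 - 44230/9449 = -42484*1/43066 - 44230/9449 = -21242/21533 - 44230/9449 = -1153120248/203465317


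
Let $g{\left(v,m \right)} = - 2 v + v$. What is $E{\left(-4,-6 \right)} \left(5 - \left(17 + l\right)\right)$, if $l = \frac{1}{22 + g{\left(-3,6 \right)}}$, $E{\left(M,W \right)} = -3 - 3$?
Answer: $\frac{1806}{25} \approx 72.24$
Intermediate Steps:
$g{\left(v,m \right)} = - v$
$E{\left(M,W \right)} = -6$ ($E{\left(M,W \right)} = -3 - 3 = -6$)
$l = \frac{1}{25}$ ($l = \frac{1}{22 - -3} = \frac{1}{22 + 3} = \frac{1}{25} \approx 0.04$)
$E{\left(-4,-6 \right)} \left(5 - \left(17 + l\right)\right) = - 6 \left(5 - \frac{426}{25}\right) = \left(-6\right) \left(- \frac{301}{25}\right) = \frac{1806}{25}$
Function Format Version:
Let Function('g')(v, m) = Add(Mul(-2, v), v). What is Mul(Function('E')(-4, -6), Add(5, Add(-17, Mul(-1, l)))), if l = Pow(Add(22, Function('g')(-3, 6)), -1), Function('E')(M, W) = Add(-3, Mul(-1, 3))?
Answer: Rational(1806, 25) ≈ 72.240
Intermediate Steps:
Function('g')(v, m) = Mul(-1, v)
Function('E')(M, W) = -6 (Function('E')(M, W) = Add(-3, -3) = -6)
l = Rational(1, 25) (l = Pow(Add(22, Mul(-1, -3)), -1) = Pow(Add(22, 3), -1) = Pow(25, -1) = Rational(1, 25) ≈ 0.040000)
Mul(Function('E')(-4, -6), Add(5, Add(-17, Mul(-1, l)))) = Mul(-6, Add(5, Add(-17, Mul(-1, Rational(1, 25))))) = Mul(-6, Add(5, Add(-17, Rational(-1, 25)))) = Mul(-6, Add(5, Rational(-426, 25))) = Mul(-6, Rational(-301, 25)) = Rational(1806, 25)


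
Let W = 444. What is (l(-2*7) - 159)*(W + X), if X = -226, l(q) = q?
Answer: -37714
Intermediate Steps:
(l(-2*7) - 159)*(W + X) = (-2*7 - 159)*(444 - 226) = (-14 - 159)*218 = -173*218 = -37714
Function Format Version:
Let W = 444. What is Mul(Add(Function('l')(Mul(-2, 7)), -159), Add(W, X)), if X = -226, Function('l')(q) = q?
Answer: -37714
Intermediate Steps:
Mul(Add(Function('l')(Mul(-2, 7)), -159), Add(W, X)) = Mul(Add(Mul(-2, 7), -159), Add(444, -226)) = Mul(Add(-14, -159), 218) = Mul(-173, 218) = -37714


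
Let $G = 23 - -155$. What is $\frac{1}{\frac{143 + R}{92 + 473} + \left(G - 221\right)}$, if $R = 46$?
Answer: $- \frac{565}{24106} \approx -0.023438$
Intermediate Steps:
$G = 178$ ($G = 23 + 155 = 178$)
$\frac{1}{\frac{143 + R}{92 + 473} + \left(G - 221\right)} = \frac{1}{\frac{143 + 46}{92 + 473} + \left(178 - 221\right)} = \frac{1}{\frac{189}{565} - 43} = \frac{1}{- \frac{24106}{565}} = - \frac{565}{24106}$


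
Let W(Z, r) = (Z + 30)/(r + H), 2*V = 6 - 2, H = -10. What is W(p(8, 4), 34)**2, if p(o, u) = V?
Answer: 16/9 ≈ 1.7778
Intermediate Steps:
V = 2 (V = (6 - 2)/2 = (1/2)*4 = 2)
p(o, u) = 2
W(Z, r) = (30 + Z)/(-10 + r) (W(Z, r) = (Z + 30)/(r - 10) = (30 + Z)/(-10 + r))
W(p(8, 4), 34)**2 = ((30 + 2)/(-10 + 34))**2 = (32/24)**2 = ((1/24)*32)**2 = (4/3)**2 = 16/9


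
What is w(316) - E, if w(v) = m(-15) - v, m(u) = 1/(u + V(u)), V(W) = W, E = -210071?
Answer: 6292649/30 ≈ 2.0976e+5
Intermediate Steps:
m(u) = 1/(2*u) (m(u) = 1/(u + u) = 1/(2*u))
w(v) = -1/30 - v (w(v) = (1/2)/(-15) - v = (1/2)*(-1/15) - v = -1/30 - v)
w(316) - E = (-1/30 - 1*316) - 1*(-210071) = (-1/30 - 316) + 210071 = -9481/30 + 210071 = 6292649/30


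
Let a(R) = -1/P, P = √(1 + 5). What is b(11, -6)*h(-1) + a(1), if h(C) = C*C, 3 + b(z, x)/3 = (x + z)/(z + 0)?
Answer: -84/11 - √6/6 ≈ -8.0446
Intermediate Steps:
P = √6 ≈ 2.4495
b(z, x) = -9 + 3*(x + z)/z (b(z, x) = -9 + 3*((x + z)/(z + 0)) = -9 + 3*((x + z)/z) = -9 + 3*(x + z)/z)
a(R) = -√6/6 (a(R) = -1/(√6) = -√6/6)
h(C) = C²
b(11, -6)*h(-1) + a(1) = (-6 + 3*(-6)/11)*(-1)² - √6/6 = (-6 + 3*(-6)*(1/11))*1 - √6/6 = (-6 - 18/11)*1 - √6/6 = -84/11*1 - √6/6 = -84/11 - √6/6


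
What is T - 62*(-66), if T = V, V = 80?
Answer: 4172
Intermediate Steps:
T = 80
T - 62*(-66) = 80 - 62*(-66) = 80 + 4092 = 4172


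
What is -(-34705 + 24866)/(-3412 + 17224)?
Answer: 9839/13812 ≈ 0.71235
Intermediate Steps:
-(-34705 + 24866)/(-3412 + 17224) = -(-9839)/13812 = -1*(-9839/13812) = 9839/13812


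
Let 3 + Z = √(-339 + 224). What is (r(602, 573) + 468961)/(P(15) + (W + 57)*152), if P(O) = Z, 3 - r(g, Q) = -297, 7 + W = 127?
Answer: 12623590161/723663916 - 469261*I*√115/723663916 ≈ 17.444 - 0.0069539*I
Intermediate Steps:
W = 120 (W = -7 + 127 = 120)
r(g, Q) = 300 (r(g, Q) = 3 - 1*(-297) = 3 + 297 = 300)
Z = -3 + I*√115 (Z = -3 + √(-339 + 224) = -3 + √(-115) = -3 + I*√115 ≈ -3.0 + 10.724*I)
P(O) = -3 + I*√115
(r(602, 573) + 468961)/(P(15) + (W + 57)*152) = (300 + 468961)/((-3 + I*√115) + (120 + 57)*152) = 469261/((-3 + I*√115) + 177*152) = 469261/((-3 + I*√115) + 26904) = 469261/(26901 + I*√115)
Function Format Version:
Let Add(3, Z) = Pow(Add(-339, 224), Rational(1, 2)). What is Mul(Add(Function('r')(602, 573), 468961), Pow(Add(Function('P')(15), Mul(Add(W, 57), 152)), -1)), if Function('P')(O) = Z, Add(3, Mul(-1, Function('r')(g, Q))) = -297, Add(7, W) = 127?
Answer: Add(Rational(12623590161, 723663916), Mul(Rational(-469261, 723663916), I, Pow(115, Rational(1, 2)))) ≈ Add(17.444, Mul(-0.0069539, I))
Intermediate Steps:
W = 120 (W = Add(-7, 127) = 120)
Function('r')(g, Q) = 300 (Function('r')(g, Q) = Add(3, Mul(-1, -297)) = Add(3, 297) = 300)
Z = Add(-3, Mul(I, Pow(115, Rational(1, 2)))) (Z = Add(-3, Pow(Add(-339, 224), Rational(1, 2))) = Add(-3, Pow(-115, Rational(1, 2))) = Add(-3, Mul(I, Pow(115, Rational(1, 2)))) ≈ Add(-3.0000, Mul(10.724, I)))
Function('P')(O) = Add(-3, Mul(I, Pow(115, Rational(1, 2))))
Mul(Add(Function('r')(602, 573), 468961), Pow(Add(Function('P')(15), Mul(Add(W, 57), 152)), -1)) = Mul(Add(300, 468961), Pow(Add(Add(-3, Mul(I, Pow(115, Rational(1, 2)))), Mul(Add(120, 57), 152)), -1)) = Mul(469261, Pow(Add(Add(-3, Mul(I, Pow(115, Rational(1, 2)))), Mul(177, 152)), -1)) = Mul(469261, Pow(Add(Add(-3, Mul(I, Pow(115, Rational(1, 2)))), 26904), -1)) = Mul(469261, Pow(Add(26901, Mul(I, Pow(115, Rational(1, 2)))), -1))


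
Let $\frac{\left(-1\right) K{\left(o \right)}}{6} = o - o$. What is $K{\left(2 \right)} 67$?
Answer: $0$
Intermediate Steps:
$K{\left(o \right)} = 0$ ($K{\left(o \right)} = - 6 \left(o - o\right) = \left(-6\right) 0 = 0$)
$K{\left(2 \right)} 67 = 0 \cdot 67 = 0$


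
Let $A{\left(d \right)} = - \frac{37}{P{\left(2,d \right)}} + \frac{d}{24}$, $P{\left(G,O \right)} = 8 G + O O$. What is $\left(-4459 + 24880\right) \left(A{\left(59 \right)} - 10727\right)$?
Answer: $- \frac{6126914134347}{27976} \approx -2.1901 \cdot 10^{8}$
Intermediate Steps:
$P{\left(G,O \right)} = O^{2} + 8 G$ ($P{\left(G,O \right)} = 8 G + O^{2} = O^{2} + 8 G$)
$A{\left(d \right)} = - \frac{37}{16 + d^{2}} + \frac{d}{24}$ ($A{\left(d \right)} = - \frac{37}{d^{2} + 8 \cdot 2} + \frac{d}{24} = - \frac{37}{d^{2} + 16} + d \frac{1}{24} = - \frac{37}{16 + d^{2}} + \frac{d}{24}$)
$\left(-4459 + 24880\right) \left(A{\left(59 \right)} - 10727\right) = \left(-4459 + 24880\right) \left(\frac{-888 + 59 \left(16 + 59^{2}\right)}{24 \left(16 + 59^{2}\right)} - 10727\right) = 20421 \left(\frac{-888 + 59 \left(16 + 3481\right)}{24 \left(16 + 3481\right)} - 10727\right) = 20421 \left(\frac{-888 + 59 \cdot 3497}{24 \cdot 3497} - 10727\right) = 20421 \left(\frac{1}{24} \cdot \frac{1}{3497} \left(-888 + 206323\right) - 10727\right) = 20421 \left(\frac{1}{24} \cdot \frac{1}{3497} \cdot 205435 - 10727\right) = 20421 \left(\frac{205435}{83928} - 10727\right) = 20421 \left(- \frac{900090221}{83928}\right) = - \frac{6126914134347}{27976}$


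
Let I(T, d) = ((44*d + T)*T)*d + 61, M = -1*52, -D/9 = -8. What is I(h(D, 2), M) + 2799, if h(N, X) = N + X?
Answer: 8522332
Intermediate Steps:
D = 72 (D = -9*(-8) = 72)
M = -52
I(T, d) = 61 + T*d*(T + 44*d) (I(T, d) = ((T + 44*d)*T)*d + 61 = (T*(T + 44*d))*d + 61 = T*d*(T + 44*d) + 61 = 61 + T*d*(T + 44*d))
I(h(D, 2), M) + 2799 = (61 - 52*(72 + 2)**2 + 44*(72 + 2)*(-52)**2) + 2799 = (61 - 52*74**2 + 44*74*2704) + 2799 = (61 - 52*5476 + 8804224) + 2799 = (61 - 284752 + 8804224) + 2799 = 8519533 + 2799 = 8522332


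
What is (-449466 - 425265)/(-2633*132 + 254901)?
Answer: 291577/30885 ≈ 9.4407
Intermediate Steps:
(-449466 - 425265)/(-2633*132 + 254901) = -874731/(-347556 + 254901) = -874731/(-92655) = -874731*(-1/92655) = 291577/30885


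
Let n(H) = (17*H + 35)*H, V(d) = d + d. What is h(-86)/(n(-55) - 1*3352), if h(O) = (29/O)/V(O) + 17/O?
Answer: -2895/682621216 ≈ -4.2410e-6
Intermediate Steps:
V(d) = 2*d
n(H) = H*(35 + 17*H) (n(H) = (35 + 17*H)*H = H*(35 + 17*H))
h(O) = 17/O + 29/(2*O²) (h(O) = (29/O)/((2*O)) + 17/O = (29/O)*(1/(2*O)) + 17/O = 29/(2*O²) + 17/O = 17/O + 29/(2*O²))
h(-86)/(n(-55) - 1*3352) = ((½)*(29 + 34*(-86))/(-86)²)/(-55*(35 + 17*(-55)) - 1*3352) = ((½)*(1/7396)*(29 - 2924))/(-55*(35 - 935) - 3352) = ((½)*(1/7396)*(-2895))/(-55*(-900) - 3352) = -2895/(14792*(49500 - 3352)) = -2895/14792/46148 = -2895/14792*1/46148 = -2895/682621216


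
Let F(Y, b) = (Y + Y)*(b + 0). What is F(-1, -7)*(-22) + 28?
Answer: -280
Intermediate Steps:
F(Y, b) = 2*Y*b (F(Y, b) = (2*Y)*b = 2*Y*b)
F(-1, -7)*(-22) + 28 = (2*(-1)*(-7))*(-22) + 28 = 14*(-22) + 28 = -308 + 28 = -280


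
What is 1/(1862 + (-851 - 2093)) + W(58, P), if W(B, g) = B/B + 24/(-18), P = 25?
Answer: -1085/3246 ≈ -0.33426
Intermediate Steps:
W(B, g) = -1/3 (W(B, g) = 1 + 24*(-1/18) = 1 - 4/3 = -1/3)
1/(1862 + (-851 - 2093)) + W(58, P) = 1/(1862 + (-851 - 2093)) - 1/3 = 1/(1862 - 2944) - 1/3 = 1/(-1082) - 1/3 = -1/1082 - 1/3 = -1085/3246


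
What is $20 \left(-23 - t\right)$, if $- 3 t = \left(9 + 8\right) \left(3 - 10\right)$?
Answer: $- \frac{3760}{3} \approx -1253.3$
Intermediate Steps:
$t = \frac{119}{3}$ ($t = - \frac{\left(9 + 8\right) \left(3 - 10\right)}{3} = - \frac{17 \left(-7\right)}{3} = \left(- \frac{1}{3}\right) \left(-119\right) = \frac{119}{3} \approx 39.667$)
$20 \left(-23 - t\right) = 20 \left(-23 - \frac{119}{3}\right) = 20 \left(- \frac{188}{3}\right) = - \frac{3760}{3}$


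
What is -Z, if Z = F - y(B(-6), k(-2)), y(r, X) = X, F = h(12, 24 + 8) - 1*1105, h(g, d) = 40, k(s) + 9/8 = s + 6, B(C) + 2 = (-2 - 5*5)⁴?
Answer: 8543/8 ≈ 1067.9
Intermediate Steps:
B(C) = 531439 (B(C) = -2 + (-2 - 5*5)⁴ = -2 + (-2 - 25)⁴ = -2 + (-27)⁴ = -2 + 531441 = 531439)
k(s) = 39/8 + s (k(s) = -9/8 + (s + 6) = -9/8 + (6 + s) = 39/8 + s)
F = -1065 (F = 40 - 1*1105 = 40 - 1105 = -1065)
Z = -8543/8 (Z = -1065 - (39/8 - 2) = -1065 - 1*23/8 = -1065 - 23/8 = -8543/8 ≈ -1067.9)
-Z = -1*(-8543/8) = 8543/8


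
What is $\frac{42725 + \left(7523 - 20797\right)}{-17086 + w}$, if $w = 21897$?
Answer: $\frac{29451}{4811} \approx 6.1216$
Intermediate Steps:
$\frac{42725 + \left(7523 - 20797\right)}{-17086 + w} = \frac{42725 + \left(7523 - 20797\right)}{-17086 + 21897} = \frac{42725 - 13274}{4811} = 29451 \cdot \frac{1}{4811} = \frac{29451}{4811}$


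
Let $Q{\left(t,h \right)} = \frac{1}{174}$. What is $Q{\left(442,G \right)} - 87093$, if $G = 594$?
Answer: $- \frac{15154181}{174} \approx -87093.0$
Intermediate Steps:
$Q{\left(t,h \right)} = \frac{1}{174}$
$Q{\left(442,G \right)} - 87093 = \frac{1}{174} - 87093 = - \frac{15154181}{174}$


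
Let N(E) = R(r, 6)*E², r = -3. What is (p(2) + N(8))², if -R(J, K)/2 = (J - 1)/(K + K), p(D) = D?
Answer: 17956/9 ≈ 1995.1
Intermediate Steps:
R(J, K) = -(-1 + J)/K (R(J, K) = -2*(J - 1)/(K + K) = -2*(-1 + J)/(2*K) = -2*(-1 + J)*1/(2*K) = -(-1 + J)/K)
N(E) = 2*E²/3 (N(E) = ((1 - 1*(-3))/6)*E² = ((1 + 3)/6)*E² = ((⅙)*4)*E² = 2*E²/3)
(p(2) + N(8))² = (2 + (⅔)*8²)² = (2 + (⅔)*64)² = (2 + 128/3)² = (134/3)² = 17956/9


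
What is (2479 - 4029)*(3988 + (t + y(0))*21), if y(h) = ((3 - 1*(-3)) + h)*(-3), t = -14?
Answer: -5139800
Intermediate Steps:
y(h) = -18 - 3*h (y(h) = ((3 + 3) + h)*(-3) = (6 + h)*(-3) = -18 - 3*h)
(2479 - 4029)*(3988 + (t + y(0))*21) = (2479 - 4029)*(3988 + (-14 + (-18 - 3*0))*21) = -1550*(3988 + (-14 + (-18 + 0))*21) = -1550*(3988 + (-14 - 18)*21) = -1550*(3988 - 32*21) = -1550*(3988 - 672) = -1550*3316 = -5139800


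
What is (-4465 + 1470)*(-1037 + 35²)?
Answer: -563060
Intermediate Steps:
(-4465 + 1470)*(-1037 + 35²) = -2995*(-1037 + 1225) = -2995*188 = -563060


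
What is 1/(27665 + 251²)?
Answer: 1/90666 ≈ 1.1029e-5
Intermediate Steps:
1/(27665 + 251²) = 1/(27665 + 63001) = 1/90666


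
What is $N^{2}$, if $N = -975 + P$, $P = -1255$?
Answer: $4972900$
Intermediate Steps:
$N = -2230$ ($N = -975 - 1255 = -2230$)
$N^{2} = \left(-2230\right)^{2} = 4972900$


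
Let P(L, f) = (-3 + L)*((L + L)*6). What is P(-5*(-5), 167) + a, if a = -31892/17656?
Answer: 29124427/4414 ≈ 6598.2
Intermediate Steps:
a = -7973/4414 (a = -31892*1/17656 = -7973/4414 ≈ -1.8063)
P(L, f) = 12*L*(-3 + L) (P(L, f) = (-3 + L)*((2*L)*6) = (-3 + L)*(12*L) = 12*L*(-3 + L))
P(-5*(-5), 167) + a = 12*(-5*(-5))*(-3 - 5*(-5)) - 7973/4414 = 12*25*(-3 + 25) - 7973/4414 = 12*25*22 - 7973/4414 = 6600 - 7973/4414 = 29124427/4414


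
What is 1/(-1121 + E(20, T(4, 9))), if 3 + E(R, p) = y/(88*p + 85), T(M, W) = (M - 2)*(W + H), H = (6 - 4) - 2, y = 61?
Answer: -1669/1875895 ≈ -0.00088971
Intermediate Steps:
H = 0 (H = 2 - 2 = 0)
T(M, W) = W*(-2 + M) (T(M, W) = (M - 2)*(W + 0) = (-2 + M)*W = W*(-2 + M))
E(R, p) = -3 + 61/(85 + 88*p) (E(R, p) = -3 + 61/(88*p + 85) = -3 + 61/(85 + 88*p))
1/(-1121 + E(20, T(4, 9))) = 1/(-1121 + 2*(-97 - 1188*(-2 + 4))/(85 + 88*(9*(-2 + 4)))) = 1/(-1121 + 2*(-97 - 1188*2)/(85 + 88*(9*2))) = 1/(-1121 + 2*(-97 - 132*18)/(85 + 88*18)) = 1/(-1121 + 2*(-97 - 2376)/(85 + 1584)) = 1/(-1121 + 2*(-2473)/1669) = 1/(-1121 + 2*(1/1669)*(-2473)) = 1/(-1121 - 4946/1669) = 1/(-1875895/1669) = -1669/1875895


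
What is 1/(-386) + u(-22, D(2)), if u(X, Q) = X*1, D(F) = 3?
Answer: -8493/386 ≈ -22.003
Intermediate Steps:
u(X, Q) = X
1/(-386) + u(-22, D(2)) = 1/(-386) - 22 = -1/386 - 22 = -8493/386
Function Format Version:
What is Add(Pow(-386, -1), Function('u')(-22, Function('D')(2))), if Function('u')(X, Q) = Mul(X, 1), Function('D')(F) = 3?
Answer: Rational(-8493, 386) ≈ -22.003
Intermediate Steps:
Function('u')(X, Q) = X
Add(Pow(-386, -1), Function('u')(-22, Function('D')(2))) = Add(Pow(-386, -1), -22) = Add(Rational(-1, 386), -22) = Rational(-8493, 386)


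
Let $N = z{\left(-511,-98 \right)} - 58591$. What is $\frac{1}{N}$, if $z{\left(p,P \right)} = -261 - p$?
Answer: $- \frac{1}{58341} \approx -1.7141 \cdot 10^{-5}$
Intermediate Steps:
$N = -58341$ ($N = \left(-261 - -511\right) - 58591 = \left(-261 + 511\right) - 58591 = 250 - 58591 = -58341$)
$\frac{1}{N} = \frac{1}{-58341} = - \frac{1}{58341}$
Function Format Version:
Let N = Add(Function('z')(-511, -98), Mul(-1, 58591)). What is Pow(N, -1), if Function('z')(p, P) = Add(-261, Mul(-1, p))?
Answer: Rational(-1, 58341) ≈ -1.7141e-5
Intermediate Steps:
N = -58341 (N = Add(Add(-261, Mul(-1, -511)), Mul(-1, 58591)) = Add(Add(-261, 511), -58591) = Add(250, -58591) = -58341)
Pow(N, -1) = Pow(-58341, -1) = Rational(-1, 58341)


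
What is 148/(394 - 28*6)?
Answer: 74/113 ≈ 0.65487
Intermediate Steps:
148/(394 - 28*6) = 148/(394 - 1*168) = 148/(394 - 168) = 148/226 = 148*(1/226) = 74/113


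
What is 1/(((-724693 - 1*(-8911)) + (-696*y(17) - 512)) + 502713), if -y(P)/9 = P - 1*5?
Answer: -1/138413 ≈ -7.2248e-6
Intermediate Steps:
y(P) = 45 - 9*P (y(P) = -9*(P - 1*5) = -9*(P - 5) = -9*(-5 + P) = 45 - 9*P)
1/(((-724693 - 1*(-8911)) + (-696*y(17) - 512)) + 502713) = 1/(((-724693 - 1*(-8911)) + (-696*(45 - 9*17) - 512)) + 502713) = 1/(((-724693 + 8911) + (-696*(45 - 153) - 512)) + 502713) = 1/((-715782 + (-696*(-108) - 512)) + 502713) = 1/((-715782 + (75168 - 512)) + 502713) = 1/((-715782 + 74656) + 502713) = 1/(-641126 + 502713) = 1/(-138413) = -1/138413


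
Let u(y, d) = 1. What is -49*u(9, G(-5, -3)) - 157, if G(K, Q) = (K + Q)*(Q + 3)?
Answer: -206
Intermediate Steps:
G(K, Q) = (3 + Q)*(K + Q) (G(K, Q) = (K + Q)*(3 + Q) = (3 + Q)*(K + Q))
-49*u(9, G(-5, -3)) - 157 = -49*1 - 157 = -49 - 157 = -206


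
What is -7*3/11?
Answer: -21/11 ≈ -1.9091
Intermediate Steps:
-7*3/11 = -21*1/11 = -21/11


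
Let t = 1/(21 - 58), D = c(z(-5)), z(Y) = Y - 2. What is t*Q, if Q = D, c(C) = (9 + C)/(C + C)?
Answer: 1/259 ≈ 0.0038610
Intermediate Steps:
z(Y) = -2 + Y
c(C) = (9 + C)/(2*C) (c(C) = (9 + C)/((2*C)) = (9 + C)*(1/(2*C)) = (9 + C)/(2*C))
D = -⅐ (D = (9 + (-2 - 5))/(2*(-2 - 5)) = (½)*(9 - 7)/(-7) = (½)*(-⅐)*2 = -⅐ ≈ -0.14286)
Q = -⅐ ≈ -0.14286
t = -1/37 (t = 1/(-37) = -1/37 ≈ -0.027027)
t*Q = -1/37*(-⅐) = 1/259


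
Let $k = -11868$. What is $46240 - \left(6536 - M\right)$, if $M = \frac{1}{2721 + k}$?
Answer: $\frac{363172487}{9147} \approx 39704.0$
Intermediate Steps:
$M = - \frac{1}{9147}$ ($M = \frac{1}{2721 - 11868} = \frac{1}{-9147} = - \frac{1}{9147} \approx -0.00010933$)
$46240 - \left(6536 - M\right) = 46240 - \left(6536 - - \frac{1}{9147}\right) = 46240 - \left(6536 + \frac{1}{9147}\right) = 46240 - \frac{59784793}{9147} = \frac{363172487}{9147}$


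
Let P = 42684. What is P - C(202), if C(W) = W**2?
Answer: 1880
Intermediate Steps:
P - C(202) = 42684 - 1*202**2 = 42684 - 1*40804 = 42684 - 40804 = 1880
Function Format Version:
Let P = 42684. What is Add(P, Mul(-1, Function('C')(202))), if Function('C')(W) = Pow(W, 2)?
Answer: 1880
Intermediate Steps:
Add(P, Mul(-1, Function('C')(202))) = Add(42684, Mul(-1, Pow(202, 2))) = Add(42684, Mul(-1, 40804)) = Add(42684, -40804) = 1880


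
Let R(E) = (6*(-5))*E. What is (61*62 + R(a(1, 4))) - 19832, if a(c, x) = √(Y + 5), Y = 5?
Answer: -16050 - 30*√10 ≈ -16145.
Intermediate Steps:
a(c, x) = √10 (a(c, x) = √(5 + 5) = √10)
R(E) = -30*E
(61*62 + R(a(1, 4))) - 19832 = (61*62 - 30*√10) - 19832 = (3782 - 30*√10) - 19832 = -16050 - 30*√10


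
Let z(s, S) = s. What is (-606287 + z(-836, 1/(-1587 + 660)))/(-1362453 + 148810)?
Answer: 607123/1213643 ≈ 0.50025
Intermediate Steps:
(-606287 + z(-836, 1/(-1587 + 660)))/(-1362453 + 148810) = (-606287 - 836)/(-1362453 + 148810) = -607123/(-1213643) = -607123*(-1/1213643) = 607123/1213643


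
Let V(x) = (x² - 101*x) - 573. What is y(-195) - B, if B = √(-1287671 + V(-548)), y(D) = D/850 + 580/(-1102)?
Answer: -2441/3230 - 4*I*√58287 ≈ -0.75573 - 965.71*I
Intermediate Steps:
V(x) = -573 + x² - 101*x
y(D) = -10/19 + D/850 (y(D) = D*(1/850) + 580*(-1/1102) = D/850 - 10/19 = -10/19 + D/850)
B = 4*I*√58287 (B = √(-1287671 + (-573 + (-548)² - 101*(-548))) = √(-1287671 + (-573 + 300304 + 55348)) = √(-1287671 + 355079) = √(-932592) = 4*I*√58287 ≈ 965.71*I)
y(-195) - B = (-10/19 + (1/850)*(-195)) - 4*I*√58287 = (-10/19 - 39/170) - 4*I*√58287 = -2441/3230 - 4*I*√58287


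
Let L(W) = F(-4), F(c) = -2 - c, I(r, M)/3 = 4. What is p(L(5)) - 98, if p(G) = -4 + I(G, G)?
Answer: -90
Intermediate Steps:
I(r, M) = 12 (I(r, M) = 3*4 = 12)
L(W) = 2 (L(W) = -2 - 1*(-4) = -2 + 4 = 2)
p(G) = 8 (p(G) = -4 + 12 = 8)
p(L(5)) - 98 = 8 - 98 = -90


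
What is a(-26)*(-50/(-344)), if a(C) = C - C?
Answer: 0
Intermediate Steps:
a(C) = 0
a(-26)*(-50/(-344)) = 0*(-50/(-344)) = 0*(-50*(-1/344)) = 0*(25/172) = 0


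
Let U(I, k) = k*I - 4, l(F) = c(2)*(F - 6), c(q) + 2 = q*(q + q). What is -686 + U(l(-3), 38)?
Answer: -2742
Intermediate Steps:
c(q) = -2 + 2*q**2 (c(q) = -2 + q*(q + q) = -2 + q*(2*q) = -2 + 2*q**2)
l(F) = -36 + 6*F (l(F) = (-2 + 2*2**2)*(F - 6) = (-2 + 2*4)*(-6 + F) = (-2 + 8)*(-6 + F) = 6*(-6 + F) = -36 + 6*F)
U(I, k) = -4 + I*k (U(I, k) = I*k - 4 = -4 + I*k)
-686 + U(l(-3), 38) = -686 + (-4 + (-36 + 6*(-3))*38) = -686 + (-4 + (-36 - 18)*38) = -686 + (-4 - 54*38) = -686 + (-4 - 2052) = -686 - 2056 = -2742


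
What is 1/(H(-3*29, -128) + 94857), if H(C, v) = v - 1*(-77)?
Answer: 1/94806 ≈ 1.0548e-5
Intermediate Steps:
H(C, v) = 77 + v (H(C, v) = v + 77 = 77 + v)
1/(H(-3*29, -128) + 94857) = 1/((77 - 128) + 94857) = 1/(-51 + 94857) = 1/94806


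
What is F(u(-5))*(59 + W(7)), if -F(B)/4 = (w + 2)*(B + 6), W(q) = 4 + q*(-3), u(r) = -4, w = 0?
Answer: -672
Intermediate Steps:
W(q) = 4 - 3*q
F(B) = -48 - 8*B (F(B) = -4*(0 + 2)*(B + 6) = -8*(6 + B) = -4*(12 + 2*B) = -48 - 8*B)
F(u(-5))*(59 + W(7)) = (-48 - 8*(-4))*(59 + (4 - 3*7)) = (-48 + 32)*(59 + (4 - 21)) = -16*(59 - 17) = -16*42 = -672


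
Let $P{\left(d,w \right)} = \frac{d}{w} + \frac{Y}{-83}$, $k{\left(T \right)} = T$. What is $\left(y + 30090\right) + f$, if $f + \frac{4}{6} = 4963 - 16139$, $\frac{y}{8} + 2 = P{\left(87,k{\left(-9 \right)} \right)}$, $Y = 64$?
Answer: $\frac{1561548}{83} \approx 18814.0$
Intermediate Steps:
$P{\left(d,w \right)} = - \frac{64}{83} + \frac{d}{w}$ ($P{\left(d,w \right)} = \frac{d}{w} + \frac{64}{-83} = \frac{d}{w} + 64 \left(- \frac{1}{83}\right) = \frac{d}{w} - \frac{64}{83} = - \frac{64}{83} + \frac{d}{w}$)
$y = - \frac{24776}{249}$ ($y = -16 + 8 \left(- \frac{64}{83} + \frac{87}{-9}\right) = -16 + 8 \left(- \frac{64}{83} + 87 \left(- \frac{1}{9}\right)\right) = -16 + 8 \left(- \frac{64}{83} - \frac{29}{3}\right) = -16 + 8 \left(- \frac{2599}{249}\right) = -16 - \frac{20792}{249} = - \frac{24776}{249} \approx -99.502$)
$f = - \frac{33530}{3}$ ($f = - \frac{2}{3} + \left(4963 - 16139\right) = - \frac{2}{3} - 11176 = - \frac{33530}{3} \approx -11177.0$)
$\left(y + 30090\right) + f = \left(- \frac{24776}{249} + 30090\right) - \frac{33530}{3} = \frac{7467634}{249} - \frac{33530}{3} = \frac{1561548}{83}$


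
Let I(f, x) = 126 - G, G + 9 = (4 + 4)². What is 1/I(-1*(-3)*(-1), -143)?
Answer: 1/71 ≈ 0.014085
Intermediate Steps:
G = 55 (G = -9 + (4 + 4)² = -9 + 8² = -9 + 64 = 55)
I(f, x) = 71 (I(f, x) = 126 - 1*55 = 126 - 55 = 71)
1/I(-1*(-3)*(-1), -143) = 1/71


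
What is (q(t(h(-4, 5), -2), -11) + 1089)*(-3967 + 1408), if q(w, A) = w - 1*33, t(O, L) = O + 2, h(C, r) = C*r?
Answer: -2656242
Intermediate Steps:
t(O, L) = 2 + O
q(w, A) = -33 + w (q(w, A) = w - 33 = -33 + w)
(q(t(h(-4, 5), -2), -11) + 1089)*(-3967 + 1408) = ((-33 + (2 - 4*5)) + 1089)*(-3967 + 1408) = ((-33 + (2 - 20)) + 1089)*(-2559) = ((-33 - 18) + 1089)*(-2559) = (-51 + 1089)*(-2559) = 1038*(-2559) = -2656242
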